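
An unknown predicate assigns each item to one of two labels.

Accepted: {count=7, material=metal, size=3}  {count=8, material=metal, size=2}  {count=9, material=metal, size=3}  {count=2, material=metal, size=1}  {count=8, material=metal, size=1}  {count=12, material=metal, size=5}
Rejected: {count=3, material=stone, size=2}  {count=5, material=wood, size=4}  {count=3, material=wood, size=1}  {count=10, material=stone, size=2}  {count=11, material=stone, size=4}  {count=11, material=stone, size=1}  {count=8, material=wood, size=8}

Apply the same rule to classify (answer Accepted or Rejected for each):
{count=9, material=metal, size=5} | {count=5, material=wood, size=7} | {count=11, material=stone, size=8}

Accepted, Rejected, Rejected

Comparing the two groups points to one rule — material is metal.
Accepted: {count=9, material=metal, size=5}, since material is metal. Rejected: {count=5, material=wood, size=7}, since material is wood. Rejected: {count=11, material=stone, size=8}, since material is stone.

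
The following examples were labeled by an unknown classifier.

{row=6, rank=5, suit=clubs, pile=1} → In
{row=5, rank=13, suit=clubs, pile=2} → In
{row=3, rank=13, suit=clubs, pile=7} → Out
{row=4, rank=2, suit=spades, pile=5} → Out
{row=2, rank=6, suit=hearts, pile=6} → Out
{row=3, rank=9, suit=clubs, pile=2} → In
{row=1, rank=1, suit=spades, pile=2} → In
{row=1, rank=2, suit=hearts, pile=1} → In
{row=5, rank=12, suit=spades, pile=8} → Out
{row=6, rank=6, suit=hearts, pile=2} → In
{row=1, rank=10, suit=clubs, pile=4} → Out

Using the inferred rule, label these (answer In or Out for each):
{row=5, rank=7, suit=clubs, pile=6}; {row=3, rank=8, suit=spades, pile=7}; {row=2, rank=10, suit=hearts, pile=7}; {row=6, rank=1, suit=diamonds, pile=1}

Out, Out, Out, In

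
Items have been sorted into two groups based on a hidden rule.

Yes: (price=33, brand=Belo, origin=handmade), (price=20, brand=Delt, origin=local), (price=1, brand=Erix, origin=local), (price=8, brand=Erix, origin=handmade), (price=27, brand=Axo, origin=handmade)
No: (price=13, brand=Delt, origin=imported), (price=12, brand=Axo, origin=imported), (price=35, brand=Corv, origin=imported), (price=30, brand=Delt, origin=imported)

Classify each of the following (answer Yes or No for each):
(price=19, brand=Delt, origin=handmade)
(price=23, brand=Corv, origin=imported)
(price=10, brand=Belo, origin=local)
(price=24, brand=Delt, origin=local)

The classifier is using: origin is not imported.
(price=19, brand=Delt, origin=handmade): Yes (origin is handmade). (price=23, brand=Corv, origin=imported): No (origin is imported). (price=10, brand=Belo, origin=local): Yes (origin is local). (price=24, brand=Delt, origin=local): Yes (origin is local).

Yes, No, Yes, Yes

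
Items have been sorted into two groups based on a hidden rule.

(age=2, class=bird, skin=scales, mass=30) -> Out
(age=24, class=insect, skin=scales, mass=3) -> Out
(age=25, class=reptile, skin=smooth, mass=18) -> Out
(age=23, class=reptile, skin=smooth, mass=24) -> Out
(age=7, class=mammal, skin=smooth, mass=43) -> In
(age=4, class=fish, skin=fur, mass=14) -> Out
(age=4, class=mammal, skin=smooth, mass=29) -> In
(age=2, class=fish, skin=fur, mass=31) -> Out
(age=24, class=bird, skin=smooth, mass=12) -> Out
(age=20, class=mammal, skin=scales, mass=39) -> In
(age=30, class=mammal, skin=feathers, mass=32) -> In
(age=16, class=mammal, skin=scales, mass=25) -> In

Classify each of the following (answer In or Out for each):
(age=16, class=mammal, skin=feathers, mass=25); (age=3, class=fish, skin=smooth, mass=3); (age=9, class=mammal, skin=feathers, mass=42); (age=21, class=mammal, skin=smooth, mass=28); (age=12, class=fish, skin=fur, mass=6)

Comparing the two groups points to one rule — class is mammal.
(age=16, class=mammal, skin=feathers, mass=25) — class is mammal, hence In.
(age=3, class=fish, skin=smooth, mass=3) — class is fish, hence Out.
(age=9, class=mammal, skin=feathers, mass=42) — class is mammal, hence In.
(age=21, class=mammal, skin=smooth, mass=28) — class is mammal, hence In.
(age=12, class=fish, skin=fur, mass=6) — class is fish, hence Out.

In, Out, In, In, Out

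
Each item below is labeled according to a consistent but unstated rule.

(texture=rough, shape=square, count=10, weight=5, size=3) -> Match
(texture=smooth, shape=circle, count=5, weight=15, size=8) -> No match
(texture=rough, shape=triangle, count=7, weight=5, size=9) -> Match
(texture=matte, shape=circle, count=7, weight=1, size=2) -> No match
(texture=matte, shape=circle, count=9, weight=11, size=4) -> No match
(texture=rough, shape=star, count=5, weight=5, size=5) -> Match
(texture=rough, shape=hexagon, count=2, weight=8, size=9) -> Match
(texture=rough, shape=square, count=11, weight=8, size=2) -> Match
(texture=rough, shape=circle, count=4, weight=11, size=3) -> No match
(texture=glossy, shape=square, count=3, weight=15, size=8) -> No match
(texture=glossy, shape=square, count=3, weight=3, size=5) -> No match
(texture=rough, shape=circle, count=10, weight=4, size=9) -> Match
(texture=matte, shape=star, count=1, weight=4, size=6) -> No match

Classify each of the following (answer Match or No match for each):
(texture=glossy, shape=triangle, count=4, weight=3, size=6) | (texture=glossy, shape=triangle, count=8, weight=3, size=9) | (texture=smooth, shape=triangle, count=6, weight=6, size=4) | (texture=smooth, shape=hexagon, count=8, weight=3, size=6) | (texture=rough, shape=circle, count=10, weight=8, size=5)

No match, No match, No match, No match, Match

Every 'Match' example satisfies: texture is rough AND weight ≤ 8. None of the 'No match' examples do.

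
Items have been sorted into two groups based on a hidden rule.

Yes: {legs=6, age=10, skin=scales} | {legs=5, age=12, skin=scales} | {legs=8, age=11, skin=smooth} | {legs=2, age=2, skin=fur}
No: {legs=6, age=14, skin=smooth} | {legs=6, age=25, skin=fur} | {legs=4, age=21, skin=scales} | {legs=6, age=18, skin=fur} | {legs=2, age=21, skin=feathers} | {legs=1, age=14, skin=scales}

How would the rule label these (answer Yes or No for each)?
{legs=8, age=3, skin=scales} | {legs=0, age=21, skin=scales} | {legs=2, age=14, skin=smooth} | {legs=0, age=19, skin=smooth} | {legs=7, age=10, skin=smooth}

The pattern is that an item is 'Yes' exactly when: age ≤ 12.
{legs=8, age=3, skin=scales}: Yes (age = 3). {legs=0, age=21, skin=scales}: No (age = 21). {legs=2, age=14, skin=smooth}: No (age = 14). {legs=0, age=19, skin=smooth}: No (age = 19). {legs=7, age=10, skin=smooth}: Yes (age = 10).

Yes, No, No, No, Yes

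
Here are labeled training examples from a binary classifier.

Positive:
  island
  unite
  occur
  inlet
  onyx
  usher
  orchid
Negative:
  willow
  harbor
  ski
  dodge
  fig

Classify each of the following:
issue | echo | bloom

A rule that fits every label: starts with a vowel — true of each 'Positive' example, false of each 'Negative' one.
Positive: issue, since starts with 'i'.
Positive: echo, since starts with 'e'.
Negative: bloom, since starts with 'b'.

Positive, Positive, Negative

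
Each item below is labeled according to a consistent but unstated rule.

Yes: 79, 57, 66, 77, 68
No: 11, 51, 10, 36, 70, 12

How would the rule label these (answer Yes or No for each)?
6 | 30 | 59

No, No, Yes

The classifier is using: digit sum ≥ 10.
No: 6, since digit sum 6.
No: 30, since digit sum 3+0 = 3.
Yes: 59, since digit sum 5+9 = 14.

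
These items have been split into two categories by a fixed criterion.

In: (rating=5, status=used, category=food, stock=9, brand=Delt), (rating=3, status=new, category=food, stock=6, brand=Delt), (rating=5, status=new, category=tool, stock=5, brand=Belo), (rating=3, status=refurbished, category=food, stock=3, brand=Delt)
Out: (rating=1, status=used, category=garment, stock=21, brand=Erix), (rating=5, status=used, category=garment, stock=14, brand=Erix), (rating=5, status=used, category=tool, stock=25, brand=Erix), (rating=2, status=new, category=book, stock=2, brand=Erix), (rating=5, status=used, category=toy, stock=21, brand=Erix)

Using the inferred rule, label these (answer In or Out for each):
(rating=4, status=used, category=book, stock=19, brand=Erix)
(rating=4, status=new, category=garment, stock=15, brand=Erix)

A rule that fits every label: brand is not Erix — true of each 'In' example, false of each 'Out' one.
(rating=4, status=used, category=book, stock=19, brand=Erix): Out (brand is Erix). (rating=4, status=new, category=garment, stock=15, brand=Erix): Out (brand is Erix).

Out, Out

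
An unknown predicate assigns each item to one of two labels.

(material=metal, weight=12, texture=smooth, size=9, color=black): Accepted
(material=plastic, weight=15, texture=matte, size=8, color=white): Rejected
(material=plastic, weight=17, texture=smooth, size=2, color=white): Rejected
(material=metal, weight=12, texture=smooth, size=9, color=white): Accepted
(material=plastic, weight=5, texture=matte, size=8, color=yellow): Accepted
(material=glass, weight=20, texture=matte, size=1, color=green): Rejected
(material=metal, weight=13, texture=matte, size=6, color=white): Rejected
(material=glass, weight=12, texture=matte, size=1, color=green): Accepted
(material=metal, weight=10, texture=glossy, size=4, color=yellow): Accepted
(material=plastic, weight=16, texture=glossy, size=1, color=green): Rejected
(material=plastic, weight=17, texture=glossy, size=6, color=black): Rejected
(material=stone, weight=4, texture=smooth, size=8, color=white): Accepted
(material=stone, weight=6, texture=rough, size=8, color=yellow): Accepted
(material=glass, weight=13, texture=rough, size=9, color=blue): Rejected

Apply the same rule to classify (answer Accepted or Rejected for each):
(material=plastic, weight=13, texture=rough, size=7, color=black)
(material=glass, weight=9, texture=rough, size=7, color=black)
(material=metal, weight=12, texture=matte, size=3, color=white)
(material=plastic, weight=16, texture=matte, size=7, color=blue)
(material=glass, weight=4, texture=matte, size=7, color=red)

Rejected, Accepted, Accepted, Rejected, Accepted

The classifier is using: weight ≤ 12.
(material=plastic, weight=13, texture=rough, size=7, color=black) — weight = 13, hence Rejected. (material=glass, weight=9, texture=rough, size=7, color=black) — weight = 9, hence Accepted. (material=metal, weight=12, texture=matte, size=3, color=white) — weight = 12, hence Accepted. (material=plastic, weight=16, texture=matte, size=7, color=blue) — weight = 16, hence Rejected. (material=glass, weight=4, texture=matte, size=7, color=red) — weight = 4, hence Accepted.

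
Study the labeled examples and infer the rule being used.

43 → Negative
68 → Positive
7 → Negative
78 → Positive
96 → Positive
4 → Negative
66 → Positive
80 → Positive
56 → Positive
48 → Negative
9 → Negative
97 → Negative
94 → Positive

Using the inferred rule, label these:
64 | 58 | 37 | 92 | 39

All 'Positive' examples share one property — even AND at least 56 — and every 'Negative' example lacks it.

Positive, Positive, Negative, Positive, Negative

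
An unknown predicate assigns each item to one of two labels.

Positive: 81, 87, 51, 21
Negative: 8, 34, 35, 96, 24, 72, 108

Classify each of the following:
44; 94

Negative, Negative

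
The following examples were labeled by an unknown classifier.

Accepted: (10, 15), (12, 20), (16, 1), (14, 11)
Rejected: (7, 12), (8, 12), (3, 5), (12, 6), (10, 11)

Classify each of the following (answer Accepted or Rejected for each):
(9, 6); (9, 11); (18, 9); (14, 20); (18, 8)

Rejected, Rejected, Accepted, Accepted, Accepted

The classifier is using: max ≥ 14.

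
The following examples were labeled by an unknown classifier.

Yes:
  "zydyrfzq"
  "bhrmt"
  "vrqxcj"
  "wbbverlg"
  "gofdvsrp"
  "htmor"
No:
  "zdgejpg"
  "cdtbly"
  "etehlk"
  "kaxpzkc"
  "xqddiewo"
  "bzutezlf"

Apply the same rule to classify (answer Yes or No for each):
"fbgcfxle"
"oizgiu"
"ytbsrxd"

No, No, Yes

Comparing the two groups points to one rule — contains 'r'.
"fbgcfxle" → no 'r' → No. "oizgiu" → no 'r' → No. "ytbsrxd" → has 'r' → Yes.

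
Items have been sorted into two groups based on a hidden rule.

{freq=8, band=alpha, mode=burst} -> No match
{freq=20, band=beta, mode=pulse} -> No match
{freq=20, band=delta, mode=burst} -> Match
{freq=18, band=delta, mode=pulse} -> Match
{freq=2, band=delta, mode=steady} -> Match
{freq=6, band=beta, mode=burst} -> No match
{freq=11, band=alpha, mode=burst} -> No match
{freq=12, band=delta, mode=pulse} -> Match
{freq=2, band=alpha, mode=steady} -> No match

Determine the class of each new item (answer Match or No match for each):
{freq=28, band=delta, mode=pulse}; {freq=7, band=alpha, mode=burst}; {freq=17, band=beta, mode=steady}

Match, No match, No match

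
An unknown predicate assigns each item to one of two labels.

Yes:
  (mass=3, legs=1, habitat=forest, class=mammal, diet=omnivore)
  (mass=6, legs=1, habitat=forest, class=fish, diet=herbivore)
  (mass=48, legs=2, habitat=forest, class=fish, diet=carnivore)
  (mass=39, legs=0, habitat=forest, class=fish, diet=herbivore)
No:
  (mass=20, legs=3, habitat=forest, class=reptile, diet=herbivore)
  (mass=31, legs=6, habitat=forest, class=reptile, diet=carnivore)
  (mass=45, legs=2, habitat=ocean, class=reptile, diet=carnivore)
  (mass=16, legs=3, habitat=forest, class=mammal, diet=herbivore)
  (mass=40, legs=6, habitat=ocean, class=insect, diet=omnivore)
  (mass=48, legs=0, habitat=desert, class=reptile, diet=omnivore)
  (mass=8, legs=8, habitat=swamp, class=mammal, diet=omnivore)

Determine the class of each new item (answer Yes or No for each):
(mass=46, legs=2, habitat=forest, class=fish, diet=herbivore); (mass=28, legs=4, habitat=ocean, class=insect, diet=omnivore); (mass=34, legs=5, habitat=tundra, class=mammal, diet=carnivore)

Yes, No, No

The pattern is that an item is 'Yes' exactly when: habitat is forest AND legs ≤ 2.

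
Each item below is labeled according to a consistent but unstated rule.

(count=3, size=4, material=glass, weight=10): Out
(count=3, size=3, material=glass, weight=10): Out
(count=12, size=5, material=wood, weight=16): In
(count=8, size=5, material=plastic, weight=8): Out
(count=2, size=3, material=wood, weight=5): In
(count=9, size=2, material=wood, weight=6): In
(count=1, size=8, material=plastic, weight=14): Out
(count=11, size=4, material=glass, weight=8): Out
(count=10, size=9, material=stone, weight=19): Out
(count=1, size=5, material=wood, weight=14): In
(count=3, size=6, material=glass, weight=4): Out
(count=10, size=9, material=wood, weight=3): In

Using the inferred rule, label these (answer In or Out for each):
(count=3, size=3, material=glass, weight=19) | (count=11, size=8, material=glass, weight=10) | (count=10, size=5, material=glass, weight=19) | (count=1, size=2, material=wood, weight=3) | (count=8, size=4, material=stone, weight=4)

The pattern is that an item is 'In' exactly when: material is wood.
(count=3, size=3, material=glass, weight=19): material is glass, doesn't match → Out. (count=11, size=8, material=glass, weight=10): material is glass, doesn't match → Out. (count=10, size=5, material=glass, weight=19): material is glass, doesn't match → Out. (count=1, size=2, material=wood, weight=3): material is wood, meets the rule → In. (count=8, size=4, material=stone, weight=4): material is stone, doesn't match → Out.

Out, Out, Out, In, Out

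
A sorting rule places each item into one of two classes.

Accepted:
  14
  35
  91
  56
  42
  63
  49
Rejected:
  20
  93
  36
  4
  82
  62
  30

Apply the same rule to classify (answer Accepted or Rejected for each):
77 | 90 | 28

Accepted, Rejected, Accepted

Looking at the examples, the only property every 'Accepted' case has and every 'Rejected' case lacks is: multiple of 7.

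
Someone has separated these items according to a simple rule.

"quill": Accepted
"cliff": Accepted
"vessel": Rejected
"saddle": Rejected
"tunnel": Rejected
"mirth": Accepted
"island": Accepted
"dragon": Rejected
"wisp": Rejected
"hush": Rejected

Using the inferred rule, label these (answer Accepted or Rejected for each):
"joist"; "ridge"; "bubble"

The distinguishing property — length ≥ 5 AND contains 'i' — holds for all the 'Accepted' cases and none of the 'Rejected' cases.
Accepted: "joist", since length 5, has 'i'.
Accepted: "ridge", since length 5, has 'i'.
Rejected: "bubble", since length 6, no 'i'.

Accepted, Accepted, Rejected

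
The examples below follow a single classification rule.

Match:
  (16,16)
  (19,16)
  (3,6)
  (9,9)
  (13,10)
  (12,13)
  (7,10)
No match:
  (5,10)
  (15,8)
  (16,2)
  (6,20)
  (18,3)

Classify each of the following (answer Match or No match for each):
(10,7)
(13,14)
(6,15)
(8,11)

The classifier is using: |first − second| ≤ 3.

Match, Match, No match, Match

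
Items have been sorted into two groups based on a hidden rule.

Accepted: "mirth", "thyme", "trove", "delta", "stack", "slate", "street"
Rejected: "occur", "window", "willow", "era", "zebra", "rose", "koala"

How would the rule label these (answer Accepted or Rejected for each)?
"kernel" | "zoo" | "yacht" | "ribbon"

Rejected, Rejected, Accepted, Rejected

'Accepted' ⟺ contains 't'.
"kernel": Rejected (no 't'). "zoo": Rejected (no 't'). "yacht": Accepted (has 't'). "ribbon": Rejected (no 't').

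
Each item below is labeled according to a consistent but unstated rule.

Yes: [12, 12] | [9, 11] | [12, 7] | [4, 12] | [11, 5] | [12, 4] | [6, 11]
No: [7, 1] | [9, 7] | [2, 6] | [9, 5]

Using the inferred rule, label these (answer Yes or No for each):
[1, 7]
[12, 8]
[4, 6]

No, Yes, No

A rule that fits every label: max ≥ 11 — true of each 'Yes' example, false of each 'No' one.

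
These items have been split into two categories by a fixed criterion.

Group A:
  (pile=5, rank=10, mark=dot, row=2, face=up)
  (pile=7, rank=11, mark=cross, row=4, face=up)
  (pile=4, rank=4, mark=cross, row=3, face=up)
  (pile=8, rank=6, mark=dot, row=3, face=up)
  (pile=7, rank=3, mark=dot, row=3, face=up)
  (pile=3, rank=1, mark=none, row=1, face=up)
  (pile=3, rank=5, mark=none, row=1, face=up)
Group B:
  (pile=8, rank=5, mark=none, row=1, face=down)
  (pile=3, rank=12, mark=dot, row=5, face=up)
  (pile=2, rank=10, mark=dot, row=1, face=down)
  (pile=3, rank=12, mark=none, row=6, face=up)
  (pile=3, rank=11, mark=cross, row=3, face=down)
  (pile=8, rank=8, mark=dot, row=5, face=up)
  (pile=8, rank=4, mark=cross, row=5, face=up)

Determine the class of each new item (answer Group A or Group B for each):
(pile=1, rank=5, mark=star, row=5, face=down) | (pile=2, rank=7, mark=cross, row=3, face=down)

One predicate separates the groups cleanly: face is up AND row ≤ 4.
Group B: (pile=1, rank=5, mark=star, row=5, face=down), since face is down, row = 5.
Group B: (pile=2, rank=7, mark=cross, row=3, face=down), since face is down, row = 3.

Group B, Group B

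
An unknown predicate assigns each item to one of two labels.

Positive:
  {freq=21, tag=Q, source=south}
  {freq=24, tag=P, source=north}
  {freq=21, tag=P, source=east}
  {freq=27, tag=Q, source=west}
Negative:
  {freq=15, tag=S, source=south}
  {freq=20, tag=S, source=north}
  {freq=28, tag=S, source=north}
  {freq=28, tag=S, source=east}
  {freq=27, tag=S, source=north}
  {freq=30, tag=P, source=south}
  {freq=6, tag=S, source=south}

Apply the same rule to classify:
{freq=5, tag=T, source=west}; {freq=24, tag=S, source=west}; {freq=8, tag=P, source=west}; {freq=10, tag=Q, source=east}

Positive, Negative, Positive, Positive

The pattern is that an item is 'Positive' exactly when: tag is not S AND freq ≤ 27.
{freq=5, tag=T, source=west} → tag is T, freq = 5 → Positive.
{freq=24, tag=S, source=west} → tag is S, freq = 24 → Negative.
{freq=8, tag=P, source=west} → tag is P, freq = 8 → Positive.
{freq=10, tag=Q, source=east} → tag is Q, freq = 10 → Positive.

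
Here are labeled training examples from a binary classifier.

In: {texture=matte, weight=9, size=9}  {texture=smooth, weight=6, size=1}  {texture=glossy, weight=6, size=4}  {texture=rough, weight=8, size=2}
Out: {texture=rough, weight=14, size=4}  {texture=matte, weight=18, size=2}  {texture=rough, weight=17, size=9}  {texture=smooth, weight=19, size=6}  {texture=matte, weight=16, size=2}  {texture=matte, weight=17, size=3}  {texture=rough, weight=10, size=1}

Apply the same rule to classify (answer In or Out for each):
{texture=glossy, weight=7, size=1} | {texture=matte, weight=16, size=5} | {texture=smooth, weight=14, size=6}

In, Out, Out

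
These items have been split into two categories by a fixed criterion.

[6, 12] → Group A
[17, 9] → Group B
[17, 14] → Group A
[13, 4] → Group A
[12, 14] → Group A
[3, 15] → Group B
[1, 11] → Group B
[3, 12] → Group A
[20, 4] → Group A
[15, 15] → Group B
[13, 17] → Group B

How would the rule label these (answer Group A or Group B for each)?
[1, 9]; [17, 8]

Group B, Group A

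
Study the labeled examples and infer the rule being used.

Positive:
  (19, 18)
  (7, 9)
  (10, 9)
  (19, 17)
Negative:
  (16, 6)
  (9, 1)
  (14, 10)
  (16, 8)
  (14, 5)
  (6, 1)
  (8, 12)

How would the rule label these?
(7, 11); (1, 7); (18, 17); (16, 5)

One predicate separates the groups cleanly: |first − second| ≤ 2.

Negative, Negative, Positive, Negative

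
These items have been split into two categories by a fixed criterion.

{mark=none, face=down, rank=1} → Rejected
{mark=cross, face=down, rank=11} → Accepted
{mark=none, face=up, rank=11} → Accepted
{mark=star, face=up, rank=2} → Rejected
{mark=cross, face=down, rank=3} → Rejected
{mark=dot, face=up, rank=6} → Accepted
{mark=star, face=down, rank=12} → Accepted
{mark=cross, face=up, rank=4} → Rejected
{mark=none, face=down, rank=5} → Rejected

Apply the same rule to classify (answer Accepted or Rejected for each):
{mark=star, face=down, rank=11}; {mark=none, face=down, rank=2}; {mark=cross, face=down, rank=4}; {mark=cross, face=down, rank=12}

Accepted, Rejected, Rejected, Accepted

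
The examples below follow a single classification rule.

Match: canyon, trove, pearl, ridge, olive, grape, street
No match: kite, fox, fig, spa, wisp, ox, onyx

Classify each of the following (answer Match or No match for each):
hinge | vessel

Rule: length ≥ 5. This holds for each 'Match' example and fails for each 'No match' one.
hinge — length 5, hence Match. vessel — length 6, hence Match.

Match, Match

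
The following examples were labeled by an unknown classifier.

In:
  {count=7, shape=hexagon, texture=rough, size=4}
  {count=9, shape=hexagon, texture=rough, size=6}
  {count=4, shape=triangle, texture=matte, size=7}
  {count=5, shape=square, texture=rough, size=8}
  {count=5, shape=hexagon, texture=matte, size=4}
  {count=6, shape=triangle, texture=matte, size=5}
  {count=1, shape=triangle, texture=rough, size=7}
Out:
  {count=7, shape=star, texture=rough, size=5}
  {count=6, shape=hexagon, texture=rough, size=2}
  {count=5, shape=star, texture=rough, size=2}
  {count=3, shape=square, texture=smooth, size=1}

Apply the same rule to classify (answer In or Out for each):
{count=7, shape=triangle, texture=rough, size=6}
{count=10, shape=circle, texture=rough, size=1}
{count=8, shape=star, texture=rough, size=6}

A rule that fits every label: shape is not star AND size ≥ 4 — true of each 'In' example, false of each 'Out' one.

In, Out, Out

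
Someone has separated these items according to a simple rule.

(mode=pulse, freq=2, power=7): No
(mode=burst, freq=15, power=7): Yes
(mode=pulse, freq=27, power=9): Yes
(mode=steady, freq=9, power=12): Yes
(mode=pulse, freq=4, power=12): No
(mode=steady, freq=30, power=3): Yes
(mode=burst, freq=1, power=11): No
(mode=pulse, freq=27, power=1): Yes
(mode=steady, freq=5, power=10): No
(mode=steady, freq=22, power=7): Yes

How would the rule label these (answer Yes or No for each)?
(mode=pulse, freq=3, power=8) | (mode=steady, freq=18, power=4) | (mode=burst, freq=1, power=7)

No, Yes, No

The classifier is using: freq ≥ 9.
(mode=pulse, freq=3, power=8): No (freq = 3).
(mode=steady, freq=18, power=4): Yes (freq = 18).
(mode=burst, freq=1, power=7): No (freq = 1).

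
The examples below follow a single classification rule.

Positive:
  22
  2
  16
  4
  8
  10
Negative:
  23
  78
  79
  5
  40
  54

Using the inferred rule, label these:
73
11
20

Negative, Negative, Positive

'Positive' ⟺ even AND at most 22.
73 → 73 is odd, 73 > 22 → Negative.
11 → 11 is odd, 11 ≤ 22 → Negative.
20 → 20 is even, 20 ≤ 22 → Positive.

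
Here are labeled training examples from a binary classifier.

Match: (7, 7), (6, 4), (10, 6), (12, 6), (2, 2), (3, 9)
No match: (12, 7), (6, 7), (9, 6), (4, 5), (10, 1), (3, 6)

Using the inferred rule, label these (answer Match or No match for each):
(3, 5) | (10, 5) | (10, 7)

Match, No match, No match

The classifier is using: sum is even.
(3, 5): Match (3+5 = 8). (10, 5): No match (10+5 = 15). (10, 7): No match (10+7 = 17).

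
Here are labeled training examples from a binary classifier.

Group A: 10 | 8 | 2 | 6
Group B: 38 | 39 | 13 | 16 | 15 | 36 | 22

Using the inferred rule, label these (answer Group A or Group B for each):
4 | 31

Group A, Group B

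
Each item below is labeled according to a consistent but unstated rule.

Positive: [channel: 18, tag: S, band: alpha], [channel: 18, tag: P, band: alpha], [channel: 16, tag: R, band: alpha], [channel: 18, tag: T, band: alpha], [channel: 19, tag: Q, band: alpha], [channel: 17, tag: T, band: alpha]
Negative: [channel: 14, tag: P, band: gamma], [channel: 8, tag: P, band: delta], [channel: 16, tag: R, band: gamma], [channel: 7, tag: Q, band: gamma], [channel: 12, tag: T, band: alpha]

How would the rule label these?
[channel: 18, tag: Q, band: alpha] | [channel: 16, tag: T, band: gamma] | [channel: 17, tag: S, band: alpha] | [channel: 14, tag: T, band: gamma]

Positive, Negative, Positive, Negative

A rule that fits every label: band is alpha AND channel ≥ 14 — true of each 'Positive' example, false of each 'Negative' one.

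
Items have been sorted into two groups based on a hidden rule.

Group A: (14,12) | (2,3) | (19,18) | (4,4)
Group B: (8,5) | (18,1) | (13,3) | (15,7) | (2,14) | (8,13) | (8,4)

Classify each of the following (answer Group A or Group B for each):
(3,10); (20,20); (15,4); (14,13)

Group B, Group A, Group B, Group A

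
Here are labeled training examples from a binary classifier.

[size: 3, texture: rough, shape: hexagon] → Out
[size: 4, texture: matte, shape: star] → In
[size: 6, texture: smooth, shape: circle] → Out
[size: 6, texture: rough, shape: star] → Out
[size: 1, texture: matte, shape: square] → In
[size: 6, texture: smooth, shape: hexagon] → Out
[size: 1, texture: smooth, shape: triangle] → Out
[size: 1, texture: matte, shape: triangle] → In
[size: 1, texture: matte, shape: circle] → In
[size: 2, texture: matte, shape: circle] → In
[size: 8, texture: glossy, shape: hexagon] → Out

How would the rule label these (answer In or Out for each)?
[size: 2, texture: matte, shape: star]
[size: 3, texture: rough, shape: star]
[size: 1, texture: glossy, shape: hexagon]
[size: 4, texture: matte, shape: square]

In, Out, Out, In

The classifier is using: texture is matte.
In: [size: 2, texture: matte, shape: star], since texture is matte. Out: [size: 3, texture: rough, shape: star], since texture is rough. Out: [size: 1, texture: glossy, shape: hexagon], since texture is glossy. In: [size: 4, texture: matte, shape: square], since texture is matte.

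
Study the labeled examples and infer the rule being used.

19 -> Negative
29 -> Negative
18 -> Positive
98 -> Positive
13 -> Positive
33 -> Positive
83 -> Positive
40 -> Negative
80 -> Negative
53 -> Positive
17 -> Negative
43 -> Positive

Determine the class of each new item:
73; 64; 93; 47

Positive, Negative, Positive, Negative

Looking at the examples, the only property every 'Positive' case has and every 'Negative' case lacks is: ≡ 3 (mod 5).
73: Positive (73 mod 5 = 3).
64: Negative (64 mod 5 = 4).
93: Positive (93 mod 5 = 3).
47: Negative (47 mod 5 = 2).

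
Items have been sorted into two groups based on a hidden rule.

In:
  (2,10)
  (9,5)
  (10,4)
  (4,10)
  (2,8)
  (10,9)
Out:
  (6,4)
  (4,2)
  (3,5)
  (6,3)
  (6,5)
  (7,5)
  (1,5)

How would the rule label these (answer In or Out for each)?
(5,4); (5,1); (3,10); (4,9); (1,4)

Out, Out, In, In, Out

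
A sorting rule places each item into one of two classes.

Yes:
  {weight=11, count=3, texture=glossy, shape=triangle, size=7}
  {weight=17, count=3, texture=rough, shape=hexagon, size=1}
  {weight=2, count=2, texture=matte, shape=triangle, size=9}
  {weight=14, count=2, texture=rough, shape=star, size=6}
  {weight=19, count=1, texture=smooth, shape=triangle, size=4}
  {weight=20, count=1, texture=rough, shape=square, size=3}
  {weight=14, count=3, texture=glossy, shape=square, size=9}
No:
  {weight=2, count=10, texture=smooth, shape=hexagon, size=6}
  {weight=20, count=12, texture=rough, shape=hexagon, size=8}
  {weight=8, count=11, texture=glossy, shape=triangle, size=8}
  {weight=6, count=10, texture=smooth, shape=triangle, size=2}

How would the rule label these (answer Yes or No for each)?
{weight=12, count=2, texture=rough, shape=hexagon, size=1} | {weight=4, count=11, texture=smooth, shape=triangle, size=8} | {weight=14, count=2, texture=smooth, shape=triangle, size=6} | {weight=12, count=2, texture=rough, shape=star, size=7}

The classifier is using: count ≤ 3.
{weight=12, count=2, texture=rough, shape=hexagon, size=1}: count = 2, matches → Yes.
{weight=4, count=11, texture=smooth, shape=triangle, size=8}: count = 11, fails the rule → No.
{weight=14, count=2, texture=smooth, shape=triangle, size=6}: count = 2, matches → Yes.
{weight=12, count=2, texture=rough, shape=star, size=7}: count = 2, matches → Yes.

Yes, No, Yes, Yes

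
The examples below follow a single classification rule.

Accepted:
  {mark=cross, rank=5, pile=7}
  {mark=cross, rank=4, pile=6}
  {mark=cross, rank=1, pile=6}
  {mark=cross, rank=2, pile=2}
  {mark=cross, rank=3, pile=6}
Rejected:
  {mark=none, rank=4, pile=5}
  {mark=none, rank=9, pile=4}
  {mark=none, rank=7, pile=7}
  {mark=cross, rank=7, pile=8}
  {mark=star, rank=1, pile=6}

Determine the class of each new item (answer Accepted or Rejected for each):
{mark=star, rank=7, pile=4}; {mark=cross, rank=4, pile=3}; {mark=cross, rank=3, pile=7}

One predicate separates the groups cleanly: mark is cross AND pile ≤ 7.
{mark=star, rank=7, pile=4}: Rejected (mark is star, pile = 4).
{mark=cross, rank=4, pile=3}: Accepted (mark is cross, pile = 3).
{mark=cross, rank=3, pile=7}: Accepted (mark is cross, pile = 7).

Rejected, Accepted, Accepted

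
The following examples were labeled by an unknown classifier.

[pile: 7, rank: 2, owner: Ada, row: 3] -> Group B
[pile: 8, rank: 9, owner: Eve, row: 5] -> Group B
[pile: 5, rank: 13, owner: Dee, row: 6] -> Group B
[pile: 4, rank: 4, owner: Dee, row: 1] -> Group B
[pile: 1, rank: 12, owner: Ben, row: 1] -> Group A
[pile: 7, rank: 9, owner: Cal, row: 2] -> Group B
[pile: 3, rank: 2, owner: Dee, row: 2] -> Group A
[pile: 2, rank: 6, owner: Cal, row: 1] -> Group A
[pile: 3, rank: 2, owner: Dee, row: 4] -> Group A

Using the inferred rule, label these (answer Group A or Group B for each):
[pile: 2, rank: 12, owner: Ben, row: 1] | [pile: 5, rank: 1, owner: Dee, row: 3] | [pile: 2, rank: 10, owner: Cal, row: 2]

Group A, Group B, Group A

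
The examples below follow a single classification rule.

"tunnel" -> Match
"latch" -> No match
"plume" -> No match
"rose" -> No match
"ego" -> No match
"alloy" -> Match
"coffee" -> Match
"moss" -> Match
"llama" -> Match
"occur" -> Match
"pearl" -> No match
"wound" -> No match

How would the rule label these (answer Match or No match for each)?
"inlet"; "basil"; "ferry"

No match, No match, Match

All 'Match' examples share one property — has a double letter — and every 'No match' example lacks it.
"inlet" → no doubled letter → No match.
"basil" → no doubled letter → No match.
"ferry" → 'rr' doubled → Match.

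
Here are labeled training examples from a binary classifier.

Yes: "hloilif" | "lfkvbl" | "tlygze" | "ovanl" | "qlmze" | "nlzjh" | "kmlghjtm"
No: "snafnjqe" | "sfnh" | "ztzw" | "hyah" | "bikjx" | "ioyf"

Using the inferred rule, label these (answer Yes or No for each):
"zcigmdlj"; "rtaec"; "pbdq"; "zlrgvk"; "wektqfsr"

Yes, No, No, Yes, No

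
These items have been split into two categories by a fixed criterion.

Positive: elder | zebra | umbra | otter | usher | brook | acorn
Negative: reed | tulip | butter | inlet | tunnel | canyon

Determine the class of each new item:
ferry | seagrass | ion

The rule appears to be: odd length AND contains 'r'.
ferry: Positive (length 5, has 'r').
seagrass: Negative (length 8, has 'r').
ion: Negative (length 3, no 'r').

Positive, Negative, Negative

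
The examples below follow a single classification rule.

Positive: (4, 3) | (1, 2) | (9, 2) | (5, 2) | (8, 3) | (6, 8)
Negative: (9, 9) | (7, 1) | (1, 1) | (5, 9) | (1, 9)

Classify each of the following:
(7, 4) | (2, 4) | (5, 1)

Positive, Positive, Negative

The pattern is that an item is 'Positive' exactly when: product is even.
Positive: (7, 4), since 7·4 = 28.
Positive: (2, 4), since 2·4 = 8.
Negative: (5, 1), since 5·1 = 5.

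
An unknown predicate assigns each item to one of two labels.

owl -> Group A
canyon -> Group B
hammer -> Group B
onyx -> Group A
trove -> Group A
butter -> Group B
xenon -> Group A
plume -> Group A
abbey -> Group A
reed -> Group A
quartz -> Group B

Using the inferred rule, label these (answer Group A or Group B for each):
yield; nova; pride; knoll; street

Group A, Group A, Group A, Group A, Group B

Rule: length ≤ 5. This holds for each 'Group A' example and fails for each 'Group B' one.
yield — length 5, hence Group A. nova — length 4, hence Group A. pride — length 5, hence Group A. knoll — length 5, hence Group A. street — length 6, hence Group B.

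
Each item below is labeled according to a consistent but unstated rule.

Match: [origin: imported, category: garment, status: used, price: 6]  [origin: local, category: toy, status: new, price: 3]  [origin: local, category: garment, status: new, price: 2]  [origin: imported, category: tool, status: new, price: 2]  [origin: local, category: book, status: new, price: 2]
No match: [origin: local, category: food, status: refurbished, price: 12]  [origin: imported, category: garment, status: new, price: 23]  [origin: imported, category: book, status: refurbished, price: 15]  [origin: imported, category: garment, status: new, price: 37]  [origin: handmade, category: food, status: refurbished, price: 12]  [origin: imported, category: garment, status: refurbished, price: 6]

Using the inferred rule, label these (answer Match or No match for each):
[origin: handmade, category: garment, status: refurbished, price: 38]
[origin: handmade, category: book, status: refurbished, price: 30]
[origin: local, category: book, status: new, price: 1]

The simplest hypothesis consistent with all the labels is: status is used OR price ≤ 3.

No match, No match, Match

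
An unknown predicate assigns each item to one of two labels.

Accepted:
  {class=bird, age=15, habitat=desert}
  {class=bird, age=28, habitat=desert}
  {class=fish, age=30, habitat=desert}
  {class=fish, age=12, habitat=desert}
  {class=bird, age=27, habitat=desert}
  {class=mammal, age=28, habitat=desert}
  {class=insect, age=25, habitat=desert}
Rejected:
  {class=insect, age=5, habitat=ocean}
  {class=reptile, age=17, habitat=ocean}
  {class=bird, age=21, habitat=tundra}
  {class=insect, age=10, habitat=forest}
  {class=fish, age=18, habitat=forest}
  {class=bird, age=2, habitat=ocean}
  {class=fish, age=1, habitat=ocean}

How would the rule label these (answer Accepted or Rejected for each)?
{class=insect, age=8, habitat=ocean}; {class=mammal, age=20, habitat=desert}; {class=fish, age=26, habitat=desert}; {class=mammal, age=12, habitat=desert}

The distinguishing property — habitat is desert — holds for all the 'Accepted' cases and none of the 'Rejected' cases.
{class=insect, age=8, habitat=ocean} → habitat is ocean → Rejected.
{class=mammal, age=20, habitat=desert} → habitat is desert → Accepted.
{class=fish, age=26, habitat=desert} → habitat is desert → Accepted.
{class=mammal, age=12, habitat=desert} → habitat is desert → Accepted.

Rejected, Accepted, Accepted, Accepted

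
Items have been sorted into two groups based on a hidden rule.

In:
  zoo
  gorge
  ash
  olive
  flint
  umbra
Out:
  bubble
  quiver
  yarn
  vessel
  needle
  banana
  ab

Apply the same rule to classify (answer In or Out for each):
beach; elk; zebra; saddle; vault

In, In, In, Out, In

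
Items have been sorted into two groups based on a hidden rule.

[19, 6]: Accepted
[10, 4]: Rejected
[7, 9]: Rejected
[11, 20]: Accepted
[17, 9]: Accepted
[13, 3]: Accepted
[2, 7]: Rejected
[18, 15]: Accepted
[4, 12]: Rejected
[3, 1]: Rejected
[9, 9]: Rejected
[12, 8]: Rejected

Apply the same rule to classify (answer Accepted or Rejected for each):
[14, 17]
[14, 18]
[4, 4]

A rule that fits every label: max ≥ 13 — true of each 'Accepted' example, false of each 'Rejected' one.

Accepted, Accepted, Rejected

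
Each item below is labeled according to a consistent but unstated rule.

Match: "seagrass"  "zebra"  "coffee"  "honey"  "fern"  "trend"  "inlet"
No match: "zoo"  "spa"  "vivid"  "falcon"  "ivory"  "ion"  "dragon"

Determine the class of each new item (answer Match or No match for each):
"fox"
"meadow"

All 'Match' examples share one property — contains 'e' — and every 'No match' example lacks it.
"fox" → no 'e' → No match.
"meadow" → has 'e' → Match.

No match, Match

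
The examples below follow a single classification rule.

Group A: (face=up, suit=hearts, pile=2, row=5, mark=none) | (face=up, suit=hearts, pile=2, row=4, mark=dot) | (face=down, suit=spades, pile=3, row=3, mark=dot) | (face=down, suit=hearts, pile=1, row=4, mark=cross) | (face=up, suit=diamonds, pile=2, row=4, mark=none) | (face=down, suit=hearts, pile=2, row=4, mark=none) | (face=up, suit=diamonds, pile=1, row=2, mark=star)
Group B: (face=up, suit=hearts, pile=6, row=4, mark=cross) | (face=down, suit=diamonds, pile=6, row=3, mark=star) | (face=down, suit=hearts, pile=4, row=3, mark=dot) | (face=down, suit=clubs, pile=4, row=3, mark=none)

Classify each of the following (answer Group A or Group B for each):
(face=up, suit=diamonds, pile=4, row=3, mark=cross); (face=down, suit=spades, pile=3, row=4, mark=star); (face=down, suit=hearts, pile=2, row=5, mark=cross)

The rule appears to be: pile ≤ 3.
(face=up, suit=diamonds, pile=4, row=3, mark=cross): Group B (pile = 4).
(face=down, suit=spades, pile=3, row=4, mark=star): Group A (pile = 3).
(face=down, suit=hearts, pile=2, row=5, mark=cross): Group A (pile = 2).

Group B, Group A, Group A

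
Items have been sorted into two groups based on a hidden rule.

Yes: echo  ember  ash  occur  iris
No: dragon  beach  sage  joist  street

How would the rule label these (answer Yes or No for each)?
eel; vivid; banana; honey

The simplest hypothesis consistent with all the labels is: starts with a vowel.
Yes: eel, since starts with 'e'. No: vivid, since starts with 'v'. No: banana, since starts with 'b'. No: honey, since starts with 'h'.

Yes, No, No, No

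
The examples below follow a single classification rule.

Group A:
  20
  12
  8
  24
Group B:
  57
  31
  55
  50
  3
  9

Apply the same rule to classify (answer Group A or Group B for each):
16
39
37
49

The pattern is that an item is 'Group A' exactly when: multiple of 4.
Group A: 16, since 16 = 4·4. Group B: 39, since 39 = 4·9 + 3. Group B: 37, since 37 = 4·9 + 1. Group B: 49, since 49 = 4·12 + 1.

Group A, Group B, Group B, Group B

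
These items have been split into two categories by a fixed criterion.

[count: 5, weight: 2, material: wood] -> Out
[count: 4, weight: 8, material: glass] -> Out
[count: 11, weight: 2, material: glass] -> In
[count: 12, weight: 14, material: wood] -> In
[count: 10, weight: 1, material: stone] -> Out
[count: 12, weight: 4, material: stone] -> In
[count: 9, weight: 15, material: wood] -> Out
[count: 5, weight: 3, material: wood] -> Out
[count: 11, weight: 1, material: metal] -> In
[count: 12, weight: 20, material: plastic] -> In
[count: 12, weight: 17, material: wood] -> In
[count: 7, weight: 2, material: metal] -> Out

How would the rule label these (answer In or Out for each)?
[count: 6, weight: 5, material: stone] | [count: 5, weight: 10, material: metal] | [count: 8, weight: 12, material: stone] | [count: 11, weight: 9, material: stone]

The classifier is using: count ≥ 11.

Out, Out, Out, In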